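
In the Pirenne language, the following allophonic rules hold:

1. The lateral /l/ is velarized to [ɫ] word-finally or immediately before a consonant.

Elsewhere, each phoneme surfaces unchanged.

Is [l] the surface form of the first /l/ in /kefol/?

/l/ (word-final) occurs word-finally or immediately before a consonant → [ɫ] by rule 1.
The actual realization is [ɫ], not [l].

No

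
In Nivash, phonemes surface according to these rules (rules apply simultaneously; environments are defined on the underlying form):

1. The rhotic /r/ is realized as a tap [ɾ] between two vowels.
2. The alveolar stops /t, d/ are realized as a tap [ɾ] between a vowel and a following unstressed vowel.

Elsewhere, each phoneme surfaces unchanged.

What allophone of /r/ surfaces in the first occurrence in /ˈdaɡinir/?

/r/ (word-final) is in the target of rule 1 but the environment (between two vowels) is not met → [r].

[r]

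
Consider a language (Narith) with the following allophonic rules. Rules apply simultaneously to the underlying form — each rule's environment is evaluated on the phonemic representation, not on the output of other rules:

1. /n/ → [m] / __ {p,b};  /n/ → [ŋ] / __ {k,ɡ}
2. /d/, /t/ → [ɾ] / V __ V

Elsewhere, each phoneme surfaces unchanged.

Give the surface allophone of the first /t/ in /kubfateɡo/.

[ɾ]

/t/ (between /a/ and /e/) occurs between two vowels → [ɾ] by rule 2.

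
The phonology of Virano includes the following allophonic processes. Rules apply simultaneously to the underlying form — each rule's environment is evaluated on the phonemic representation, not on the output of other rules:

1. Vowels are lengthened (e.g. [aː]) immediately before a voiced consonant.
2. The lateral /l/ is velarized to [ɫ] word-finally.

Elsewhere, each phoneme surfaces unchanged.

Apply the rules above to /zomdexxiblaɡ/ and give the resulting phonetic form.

[zoːmdexxiːblaːɡ]

/z/ — not in any rule's target class → [z].
Rule 1 applies to /o/ (between /z/ and /m/: before a voiced consonant) → [oː].
/m/ stays [m].
/d/ — not in any rule's target class → [d].
/e/ (between /d/ and /x/): rule 1 targets it, but not before a voiced consonant → unchanged [e].
/x/ (between /e/ and /x/) is unaffected → [x].
/x/ (between /x/ and /i/): no rule targets it → [x].
Rule 1 applies to /i/ (between /x/ and /b/: before a voiced consonant) → [iː].
/b/ (between /i/ and /l/): no rule targets it → [b].
/l/ (between /b/ and /a/): rule 2 targets it, but not word-finally → unchanged [l].
/a/ (between /l/ and /ɡ/) occurs before a voiced consonant → [aː] by rule 1.
/ɡ/ stays [ɡ].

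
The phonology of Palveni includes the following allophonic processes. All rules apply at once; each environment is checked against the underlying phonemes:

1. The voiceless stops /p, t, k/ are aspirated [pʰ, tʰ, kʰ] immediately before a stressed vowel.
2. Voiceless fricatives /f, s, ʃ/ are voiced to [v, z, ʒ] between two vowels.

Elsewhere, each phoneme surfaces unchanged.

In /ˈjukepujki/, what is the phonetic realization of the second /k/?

/k/ — between /j/ and /i/; rule 1 does not apply here → [k].

[k]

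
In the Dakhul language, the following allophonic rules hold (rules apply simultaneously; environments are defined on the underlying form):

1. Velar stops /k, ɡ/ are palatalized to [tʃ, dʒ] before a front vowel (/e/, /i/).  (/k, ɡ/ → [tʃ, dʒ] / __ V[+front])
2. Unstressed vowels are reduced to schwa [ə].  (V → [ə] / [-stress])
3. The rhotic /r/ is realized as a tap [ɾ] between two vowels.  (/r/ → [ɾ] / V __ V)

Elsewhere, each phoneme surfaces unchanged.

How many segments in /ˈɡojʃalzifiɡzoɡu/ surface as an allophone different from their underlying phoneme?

Segments that undergo a rule: /a/ → [ə] (rule 2); /i/ → [ə] (rule 2); /i/ → [ə] (rule 2); /o/ → [ə] (rule 2); /u/ → [ə] (rule 2).
All other segments surface unchanged.

5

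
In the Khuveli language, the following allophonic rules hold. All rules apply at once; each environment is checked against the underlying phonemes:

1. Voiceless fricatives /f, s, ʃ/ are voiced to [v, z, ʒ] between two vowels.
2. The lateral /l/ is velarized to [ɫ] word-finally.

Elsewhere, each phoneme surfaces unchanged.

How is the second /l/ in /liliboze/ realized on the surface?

[l]

/l/ (between /i/ and /i/) fails the environment for rule 2, so it stays [l].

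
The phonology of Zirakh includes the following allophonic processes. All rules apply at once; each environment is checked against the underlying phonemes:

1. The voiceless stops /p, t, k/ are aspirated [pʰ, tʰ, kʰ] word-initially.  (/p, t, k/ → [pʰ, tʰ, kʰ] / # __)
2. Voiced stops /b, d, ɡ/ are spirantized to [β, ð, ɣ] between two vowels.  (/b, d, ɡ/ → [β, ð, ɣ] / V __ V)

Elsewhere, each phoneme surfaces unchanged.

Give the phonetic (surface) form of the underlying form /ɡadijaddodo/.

/ɡ/ (word-initial) is in the target of rule 2 but the environment (between two vowels) is not met → [ɡ].
/d/ — between /a/ and /i/, between two vowels — surfaces as [ð] (rule 2).
/d/ (between /a/ and /d/) fails the environment for rule 2, so it stays [d].
/d/ (between /d/ and /o/) fails the environment for rule 2, so it stays [d].
Rule 2 applies to /d/ (between /o/ and /o/: between two vowels) → [ð].

[ɡaðijaddoðo]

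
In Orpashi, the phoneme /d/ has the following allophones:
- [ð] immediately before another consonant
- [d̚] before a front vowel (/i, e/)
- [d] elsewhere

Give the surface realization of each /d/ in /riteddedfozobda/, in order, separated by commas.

Occurrence 1 (position 5): immediately before another consonant → [ð].
Occurrence 2 (position 6): before a front vowel (/i, e/) → [d̚].
Occurrence 3 (position 8): immediately before another consonant → [ð].
Occurrence 4 (position 14): no conditioning environment matches → elsewhere allophone [d].

[ð], [d̚], [ð], [d]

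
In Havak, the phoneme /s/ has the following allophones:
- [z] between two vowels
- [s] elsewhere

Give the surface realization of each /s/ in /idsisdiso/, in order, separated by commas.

Occurrence 1 (position 3): no conditioning environment matches → elsewhere allophone [s].
Occurrence 2 (position 5): no conditioning environment matches → elsewhere allophone [s].
Occurrence 3 (position 8): between two vowels → [z].

[s], [s], [z]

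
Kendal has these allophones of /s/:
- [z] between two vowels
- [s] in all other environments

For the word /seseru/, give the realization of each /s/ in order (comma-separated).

[s], [z]

Occurrence 1 (position 1): no conditioning environment matches → elsewhere allophone [s].
Occurrence 2 (position 3): between two vowels → [z].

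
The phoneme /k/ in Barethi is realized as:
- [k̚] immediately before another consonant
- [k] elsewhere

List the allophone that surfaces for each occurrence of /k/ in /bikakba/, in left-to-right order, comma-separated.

[k], [k̚]

Occurrence 1 (position 3): no conditioning environment matches → elsewhere allophone [k].
Occurrence 2 (position 5): immediately before another consonant → [k̚].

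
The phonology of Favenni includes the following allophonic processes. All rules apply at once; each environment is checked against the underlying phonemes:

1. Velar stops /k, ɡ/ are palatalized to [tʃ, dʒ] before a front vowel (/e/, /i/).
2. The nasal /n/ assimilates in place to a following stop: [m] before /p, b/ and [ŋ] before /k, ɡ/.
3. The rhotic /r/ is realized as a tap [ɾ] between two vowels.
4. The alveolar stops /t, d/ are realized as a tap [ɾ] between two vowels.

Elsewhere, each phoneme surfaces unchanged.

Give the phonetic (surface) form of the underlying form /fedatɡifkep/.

[feɾatdʒiftʃep]

/f/ (word-initial) is unaffected → [f].
/e/ (between /f/ and /d/) is unaffected → [e].
/d/ (between /e/ and /a/): between two vowels, so rule 4 applies → [ɾ].
/a/ stays [a].
/t/ (between /a/ and /ɡ/) is in the target of rule 4 but the environment (between two vowels) is not met → [t].
/ɡ/ (between /t/ and /i/): before a front vowel, so rule 1 applies → [dʒ].
/i/ (between /ɡ/ and /f/): no rule targets it → [i].
/f/ — not in any rule's target class → [f].
/k/ (between /f/ and /e/) occurs before a front vowel → [tʃ] by rule 1.
/e/ (between /k/ and /p/): no rule targets it → [e].
/p/ — not in any rule's target class → [p].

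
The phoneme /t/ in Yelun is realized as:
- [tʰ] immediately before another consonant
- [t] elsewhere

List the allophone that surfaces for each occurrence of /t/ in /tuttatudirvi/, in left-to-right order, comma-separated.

[t], [tʰ], [t], [t]

Occurrence 1 (position 1): no conditioning environment matches → elsewhere allophone [t].
Occurrence 2 (position 3): immediately before another consonant → [tʰ].
Occurrence 3 (position 4): no conditioning environment matches → elsewhere allophone [t].
Occurrence 4 (position 6): no conditioning environment matches → elsewhere allophone [t].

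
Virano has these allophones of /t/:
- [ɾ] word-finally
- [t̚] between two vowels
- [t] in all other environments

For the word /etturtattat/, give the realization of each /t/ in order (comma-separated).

[t], [t], [t], [t], [t], [ɾ]

Occurrence 1 (position 2): no conditioning environment matches → elsewhere allophone [t].
Occurrence 2 (position 3): no conditioning environment matches → elsewhere allophone [t].
Occurrence 3 (position 6): no conditioning environment matches → elsewhere allophone [t].
Occurrence 4 (position 8): no conditioning environment matches → elsewhere allophone [t].
Occurrence 5 (position 9): no conditioning environment matches → elsewhere allophone [t].
Occurrence 6 (position 11): word-finally → [ɾ].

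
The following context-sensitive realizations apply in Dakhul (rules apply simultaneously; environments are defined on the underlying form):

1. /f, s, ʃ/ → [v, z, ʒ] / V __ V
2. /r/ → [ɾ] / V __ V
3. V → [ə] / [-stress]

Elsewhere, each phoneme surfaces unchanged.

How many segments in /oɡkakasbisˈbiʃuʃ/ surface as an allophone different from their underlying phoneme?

Segments that undergo a rule: /o/ → [ə] (rule 3); /a/ → [ə] (rule 3); /a/ → [ə] (rule 3); /i/ → [ə] (rule 3); /ʃ/ → [ʒ] (rule 1); /u/ → [ə] (rule 3).
All other segments surface unchanged.

6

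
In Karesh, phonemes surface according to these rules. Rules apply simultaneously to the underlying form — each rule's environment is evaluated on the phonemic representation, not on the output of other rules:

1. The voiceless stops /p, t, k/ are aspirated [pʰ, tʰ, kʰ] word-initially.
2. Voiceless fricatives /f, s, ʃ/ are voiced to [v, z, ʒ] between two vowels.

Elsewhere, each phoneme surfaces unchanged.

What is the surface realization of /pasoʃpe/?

[pʰazoʃpe]

Rule 1 applies to /p/ (word-initial: word-initially) → [pʰ].
/a/ — not in any rule's target class → [a].
/s/ (between /a/ and /o/): between two vowels, so rule 2 applies → [z].
/o/ — not in any rule's target class → [o].
/ʃ/ — between /o/ and /p/; rule 2 does not apply here → [ʃ].
/p/ (between /ʃ/ and /e/) is in the target of rule 1 but the environment (word-initially) is not met → [p].
/e/ (word-final) is unaffected → [e].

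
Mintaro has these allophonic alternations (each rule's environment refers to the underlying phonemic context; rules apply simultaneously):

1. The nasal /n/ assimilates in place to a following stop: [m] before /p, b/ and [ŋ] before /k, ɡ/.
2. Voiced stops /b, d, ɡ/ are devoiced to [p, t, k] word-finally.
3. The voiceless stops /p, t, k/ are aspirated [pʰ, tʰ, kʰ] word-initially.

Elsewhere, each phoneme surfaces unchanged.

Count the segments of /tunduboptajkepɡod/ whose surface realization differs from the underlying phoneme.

Segments that undergo a rule: /t/ → [tʰ] (rule 3); /d/ → [t] (rule 2).
All other segments surface unchanged.

2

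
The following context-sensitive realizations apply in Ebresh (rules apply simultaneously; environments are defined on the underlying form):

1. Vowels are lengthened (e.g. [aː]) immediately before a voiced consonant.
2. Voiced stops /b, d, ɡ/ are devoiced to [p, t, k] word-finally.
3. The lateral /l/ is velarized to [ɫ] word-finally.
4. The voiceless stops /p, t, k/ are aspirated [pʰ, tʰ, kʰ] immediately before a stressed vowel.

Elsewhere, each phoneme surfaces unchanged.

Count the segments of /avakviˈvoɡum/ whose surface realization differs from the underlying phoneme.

Segments that undergo a rule: /a/ → [aː] (rule 1); /i/ → [iː] (rule 1); /o/ → [oː] (rule 1); /u/ → [uː] (rule 1).
All other segments surface unchanged.

4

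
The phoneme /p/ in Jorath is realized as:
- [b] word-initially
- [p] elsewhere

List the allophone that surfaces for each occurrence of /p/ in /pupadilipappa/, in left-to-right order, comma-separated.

[b], [p], [p], [p], [p]

Occurrence 1 (position 1): word-initially → [b].
Occurrence 2 (position 3): no conditioning environment matches → elsewhere allophone [p].
Occurrence 3 (position 9): no conditioning environment matches → elsewhere allophone [p].
Occurrence 4 (position 11): no conditioning environment matches → elsewhere allophone [p].
Occurrence 5 (position 12): no conditioning environment matches → elsewhere allophone [p].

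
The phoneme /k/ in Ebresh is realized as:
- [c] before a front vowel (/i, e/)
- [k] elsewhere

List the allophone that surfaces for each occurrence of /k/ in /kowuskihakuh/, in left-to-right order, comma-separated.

Occurrence 1 (position 1): no conditioning environment matches → elsewhere allophone [k].
Occurrence 2 (position 6): before a front vowel → [c].
Occurrence 3 (position 10): no conditioning environment matches → elsewhere allophone [k].

[k], [c], [k]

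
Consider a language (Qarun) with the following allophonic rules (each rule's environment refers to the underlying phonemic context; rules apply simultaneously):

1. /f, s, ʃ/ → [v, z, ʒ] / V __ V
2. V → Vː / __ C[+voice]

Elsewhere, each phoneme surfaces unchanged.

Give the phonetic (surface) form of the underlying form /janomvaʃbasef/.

[jaːnoːmvaʃbazef]

/a/ (between /j/ and /n/): before a voiced consonant, so rule 2 applies → [aː].
/o/ (between /n/ and /m/) occurs before a voiced consonant → [oː] by rule 2.
/a/ (between /v/ and /ʃ/) is in the target of rule 2 but the environment (before a voiced consonant) is not met → [a].
/ʃ/ (between /a/ and /b/): rule 1 targets it, but not between two vowels → unchanged [ʃ].
/a/ (between /b/ and /s/) fails the environment for rule 2, so it stays [a].
Rule 1 applies to /s/ (between /a/ and /e/: between two vowels) → [z].
/e/ (between /s/ and /f/): rule 2 targets it, but not before a voiced consonant → unchanged [e].
/f/ (word-final) fails the environment for rule 1, so it stays [f].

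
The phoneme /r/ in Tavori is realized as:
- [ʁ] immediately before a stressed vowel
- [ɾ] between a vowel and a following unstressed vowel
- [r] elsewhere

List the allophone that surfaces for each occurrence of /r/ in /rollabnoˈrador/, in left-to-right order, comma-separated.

Occurrence 1 (position 1): no conditioning environment matches → elsewhere allophone [r].
Occurrence 2 (position 9): immediately before a stressed vowel → [ʁ].
Occurrence 3 (position 13): no conditioning environment matches → elsewhere allophone [r].

[r], [ʁ], [r]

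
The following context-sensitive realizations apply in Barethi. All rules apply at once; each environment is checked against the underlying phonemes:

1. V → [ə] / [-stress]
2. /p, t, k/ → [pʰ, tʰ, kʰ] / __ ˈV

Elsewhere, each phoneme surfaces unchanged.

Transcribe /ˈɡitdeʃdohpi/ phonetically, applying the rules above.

/ɡ/ (word-initial) is unaffected → [ɡ].
/i/ (between /ɡ/ and /t/) is in the target of rule 1 but the environment (in an unstressed syllable) is not met → [i].
/t/ (between /i/ and /d/) fails the environment for rule 2, so it stays [t].
/d/ stays [d].
/e/ meets the environment for rule 1 (in an unstressed syllable) → [ə].
/ʃ/ — not in any rule's target class → [ʃ].
/d/ (between /ʃ/ and /o/): no rule targets it → [d].
/o/ (between /d/ and /h/): in an unstressed syllable, so rule 1 applies → [ə].
/h/ — not in any rule's target class → [h].
/p/ (between /h/ and /i/) is in the target of rule 2 but the environment (immediately before a stressed vowel) is not met → [p].
/i/ — word-final, in an unstressed syllable — surfaces as [ə] (rule 1).

[ˈɡitdəʃdəhpə]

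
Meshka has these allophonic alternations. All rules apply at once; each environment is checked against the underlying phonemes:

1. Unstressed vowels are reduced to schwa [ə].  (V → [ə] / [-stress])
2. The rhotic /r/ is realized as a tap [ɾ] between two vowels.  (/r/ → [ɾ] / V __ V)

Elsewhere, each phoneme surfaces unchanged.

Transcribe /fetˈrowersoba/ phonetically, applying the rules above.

/e/ — between /f/ and /t/, in an unstressed syllable — surfaces as [ə] (rule 1).
/r/ — between /t/ and /o/; rule 2 does not apply here → [r].
/o/ (between /r/ and /w/) fails the environment for rule 1, so it stays [o].
/e/ (between /w/ and /r/) occurs in an unstressed syllable → [ə] by rule 1.
/r/ (between /e/ and /s/) is in the target of rule 2 but the environment (between two vowels) is not met → [r].
/o/ — between /s/ and /b/, in an unstressed syllable — surfaces as [ə] (rule 1).
Rule 1 applies to /a/ (word-final: in an unstressed syllable) → [ə].

[fətˈrowərsəbə]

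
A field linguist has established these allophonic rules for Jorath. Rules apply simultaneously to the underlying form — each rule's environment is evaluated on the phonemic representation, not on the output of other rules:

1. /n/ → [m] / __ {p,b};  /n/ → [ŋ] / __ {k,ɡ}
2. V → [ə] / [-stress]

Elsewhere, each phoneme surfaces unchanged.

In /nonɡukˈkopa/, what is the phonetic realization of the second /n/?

/n/ (between /o/ and /ɡ/): before a labial or velar stop, so rule 1 applies → [ŋ].

[ŋ]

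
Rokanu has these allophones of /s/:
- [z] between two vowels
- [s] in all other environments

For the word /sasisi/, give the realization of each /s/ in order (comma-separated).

Occurrence 1 (position 1): no conditioning environment matches → elsewhere allophone [s].
Occurrence 2 (position 3): between two vowels → [z].
Occurrence 3 (position 5): between two vowels → [z].

[s], [z], [z]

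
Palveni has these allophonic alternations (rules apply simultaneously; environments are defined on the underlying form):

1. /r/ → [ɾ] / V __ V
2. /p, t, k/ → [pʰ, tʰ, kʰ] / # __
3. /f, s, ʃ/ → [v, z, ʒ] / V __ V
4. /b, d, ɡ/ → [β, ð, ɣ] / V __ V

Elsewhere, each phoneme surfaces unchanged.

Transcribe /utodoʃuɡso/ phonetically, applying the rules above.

[utoðoʒuɡso]

/u/ (word-initial) is unaffected → [u].
/t/ (between /u/ and /o/) fails the environment for rule 2, so it stays [t].
/o/ — not in any rule's target class → [o].
/d/ meets the environment for rule 4 (between two vowels) → [ð].
/o/ stays [o].
/ʃ/ meets the environment for rule 3 (between two vowels) → [ʒ].
/u/ (between /ʃ/ and /ɡ/): no rule targets it → [u].
/ɡ/ (between /u/ and /s/) fails the environment for rule 4, so it stays [ɡ].
/s/ (between /ɡ/ and /o/): rule 3 targets it, but not between two vowels → unchanged [s].
/o/ stays [o].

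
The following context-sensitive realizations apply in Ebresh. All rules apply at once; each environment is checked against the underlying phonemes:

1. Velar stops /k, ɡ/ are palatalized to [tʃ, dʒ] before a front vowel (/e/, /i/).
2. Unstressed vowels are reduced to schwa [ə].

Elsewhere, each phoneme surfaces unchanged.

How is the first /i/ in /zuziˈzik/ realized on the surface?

[ə]

/i/ meets the environment for rule 2 (in an unstressed syllable) → [ə].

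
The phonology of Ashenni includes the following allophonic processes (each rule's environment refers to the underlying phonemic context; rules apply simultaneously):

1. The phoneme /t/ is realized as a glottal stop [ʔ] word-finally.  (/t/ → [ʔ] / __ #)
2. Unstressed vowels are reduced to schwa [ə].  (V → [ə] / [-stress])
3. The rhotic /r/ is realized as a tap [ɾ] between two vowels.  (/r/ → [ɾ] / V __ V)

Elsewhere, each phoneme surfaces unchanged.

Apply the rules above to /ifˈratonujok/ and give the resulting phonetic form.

Rule 2 applies to /i/ (word-initial: in an unstressed syllable) → [ə].
/r/ (between /f/ and /a/) is in the target of rule 3 but the environment (between two vowels) is not met → [r].
/a/ (between /r/ and /t/): rule 2 targets it, but not in an unstressed syllable → unchanged [a].
/t/ (between /a/ and /o/) is in the target of rule 1 but the environment (word-finally) is not met → [t].
/o/ — between /t/ and /n/, in an unstressed syllable — surfaces as [ə] (rule 2).
/u/ (between /n/ and /j/) occurs in an unstressed syllable → [ə] by rule 2.
/o/ meets the environment for rule 2 (in an unstressed syllable) → [ə].

[əfˈratənəjək]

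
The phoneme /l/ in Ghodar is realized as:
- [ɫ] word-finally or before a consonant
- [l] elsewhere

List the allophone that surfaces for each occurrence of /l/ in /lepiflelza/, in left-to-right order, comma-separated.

Occurrence 1 (position 1): no conditioning environment matches → elsewhere allophone [l].
Occurrence 2 (position 6): no conditioning environment matches → elsewhere allophone [l].
Occurrence 3 (position 8): word-finally or before a consonant → [ɫ].

[l], [l], [ɫ]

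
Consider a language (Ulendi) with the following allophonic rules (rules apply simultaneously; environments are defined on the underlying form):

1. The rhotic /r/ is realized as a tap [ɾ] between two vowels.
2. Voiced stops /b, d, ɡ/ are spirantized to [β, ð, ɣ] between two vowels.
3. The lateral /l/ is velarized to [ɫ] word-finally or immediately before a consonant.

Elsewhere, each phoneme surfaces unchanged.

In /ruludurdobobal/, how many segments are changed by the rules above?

Segments that undergo a rule: /d/ → [ð] (rule 2); /b/ → [β] (rule 2); /b/ → [β] (rule 2); /l/ → [ɫ] (rule 3).
All other segments surface unchanged.

4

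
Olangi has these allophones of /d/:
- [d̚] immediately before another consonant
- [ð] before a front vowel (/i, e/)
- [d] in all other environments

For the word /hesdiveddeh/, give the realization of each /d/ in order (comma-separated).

Occurrence 1 (position 4): before a front vowel (/i, e/) → [ð].
Occurrence 2 (position 8): immediately before another consonant → [d̚].
Occurrence 3 (position 9): before a front vowel (/i, e/) → [ð].

[ð], [d̚], [ð]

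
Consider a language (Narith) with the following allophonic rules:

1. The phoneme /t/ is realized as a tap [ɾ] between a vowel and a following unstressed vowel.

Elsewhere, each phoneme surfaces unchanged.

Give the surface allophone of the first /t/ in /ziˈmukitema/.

Rule 1 applies to /t/ (between /i/ and /e/: between a vowel and a following unstressed vowel) → [ɾ].

[ɾ]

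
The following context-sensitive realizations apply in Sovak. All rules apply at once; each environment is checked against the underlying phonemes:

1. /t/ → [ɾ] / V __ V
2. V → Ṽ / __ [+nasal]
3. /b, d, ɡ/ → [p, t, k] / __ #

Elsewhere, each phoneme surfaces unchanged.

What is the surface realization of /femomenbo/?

[fẽmõmẽnbo]

/f/ — not in any rule's target class → [f].
/e/ meets the environment for rule 2 (before a nasal consonant) → [ẽ].
/m/ (between /e/ and /o/): no rule targets it → [m].
/o/ (between /m/ and /m/) occurs before a nasal consonant → [õ] by rule 2.
/m/ (between /o/ and /e/) is unaffected → [m].
Rule 2 applies to /e/ (between /m/ and /n/: before a nasal consonant) → [ẽ].
/n/ — not in any rule's target class → [n].
/b/ (between /n/ and /o/) fails the environment for rule 3, so it stays [b].
/o/ (word-final): rule 2 targets it, but not before a nasal consonant → unchanged [o].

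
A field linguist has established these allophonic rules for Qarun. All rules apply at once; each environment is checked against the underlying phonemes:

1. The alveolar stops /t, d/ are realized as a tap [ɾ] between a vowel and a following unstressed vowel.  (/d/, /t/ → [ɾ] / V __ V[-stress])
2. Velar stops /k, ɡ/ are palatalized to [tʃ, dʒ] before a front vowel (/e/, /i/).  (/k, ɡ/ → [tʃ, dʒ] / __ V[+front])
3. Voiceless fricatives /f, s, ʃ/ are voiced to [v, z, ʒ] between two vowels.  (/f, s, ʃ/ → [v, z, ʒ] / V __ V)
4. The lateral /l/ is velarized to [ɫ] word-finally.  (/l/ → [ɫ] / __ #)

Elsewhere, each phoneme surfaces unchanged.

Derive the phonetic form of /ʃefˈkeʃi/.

/ʃ/ (word-initial): rule 3 targets it, but not between two vowels → unchanged [ʃ].
/e/ (between /ʃ/ and /f/) is unaffected → [e].
/f/ — between /e/ and /k/; rule 3 does not apply here → [f].
Rule 2 applies to /k/ (between /f/ and /e/: before a front vowel) → [tʃ].
/e/ — not in any rule's target class → [e].
/ʃ/ (between /e/ and /i/): between two vowels, so rule 3 applies → [ʒ].
/i/ — not in any rule's target class → [i].

[ʃefˈtʃeʒi]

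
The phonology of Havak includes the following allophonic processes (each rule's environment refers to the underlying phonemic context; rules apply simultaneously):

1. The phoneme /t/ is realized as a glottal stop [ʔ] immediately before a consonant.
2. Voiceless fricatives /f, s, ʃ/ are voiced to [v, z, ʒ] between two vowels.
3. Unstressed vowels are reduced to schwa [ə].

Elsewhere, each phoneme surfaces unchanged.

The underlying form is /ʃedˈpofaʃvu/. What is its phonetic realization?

/ʃ/ (word-initial) is in the target of rule 2 but the environment (between two vowels) is not met → [ʃ].
/e/ (between /ʃ/ and /d/) occurs in an unstressed syllable → [ə] by rule 3.
/d/ (between /e/ and /p/) is unaffected → [d].
/p/ (between /d/ and /o/) is unaffected → [p].
/o/ — between /p/ and /f/; rule 3 does not apply here → [o].
/f/ meets the environment for rule 2 (between two vowels) → [v].
Rule 3 applies to /a/ (between /f/ and /ʃ/: in an unstressed syllable) → [ə].
/ʃ/ (between /a/ and /v/) fails the environment for rule 2, so it stays [ʃ].
/v/ — not in any rule's target class → [v].
/u/ — word-final, in an unstressed syllable — surfaces as [ə] (rule 3).

[ʃədˈpovəʃvə]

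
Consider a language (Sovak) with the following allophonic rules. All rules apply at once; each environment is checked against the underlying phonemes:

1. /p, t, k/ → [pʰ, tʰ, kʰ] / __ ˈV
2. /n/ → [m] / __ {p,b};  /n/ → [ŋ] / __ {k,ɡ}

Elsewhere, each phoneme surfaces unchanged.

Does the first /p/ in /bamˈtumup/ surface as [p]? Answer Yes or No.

/p/ — word-final; rule 1 does not apply here → [p].
The actual realization is [p], which matches [p].

Yes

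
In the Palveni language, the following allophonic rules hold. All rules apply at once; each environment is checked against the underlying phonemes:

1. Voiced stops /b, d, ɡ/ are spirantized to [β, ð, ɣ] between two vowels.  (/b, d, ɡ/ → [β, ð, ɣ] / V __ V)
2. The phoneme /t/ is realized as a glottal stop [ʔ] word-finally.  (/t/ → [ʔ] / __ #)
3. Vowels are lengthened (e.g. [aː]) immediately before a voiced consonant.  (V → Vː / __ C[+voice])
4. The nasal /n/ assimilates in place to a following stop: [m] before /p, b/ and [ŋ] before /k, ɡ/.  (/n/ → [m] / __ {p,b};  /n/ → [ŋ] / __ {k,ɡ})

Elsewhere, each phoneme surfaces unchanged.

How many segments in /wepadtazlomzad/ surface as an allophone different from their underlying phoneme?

4

Segments that undergo a rule: /a/ → [aː] (rule 3); /a/ → [aː] (rule 3); /o/ → [oː] (rule 3); /a/ → [aː] (rule 3).
All other segments surface unchanged.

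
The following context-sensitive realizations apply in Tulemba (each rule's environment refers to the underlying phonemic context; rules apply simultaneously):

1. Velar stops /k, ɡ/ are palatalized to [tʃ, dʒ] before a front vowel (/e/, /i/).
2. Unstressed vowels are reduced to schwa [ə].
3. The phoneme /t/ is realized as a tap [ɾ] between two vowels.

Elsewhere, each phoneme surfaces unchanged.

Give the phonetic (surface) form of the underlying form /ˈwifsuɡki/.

/w/ (word-initial): no rule targets it → [w].
/i/ (between /w/ and /f/) fails the environment for rule 2, so it stays [i].
/f/ (between /i/ and /s/) is unaffected → [f].
/s/ stays [s].
/u/ (between /s/ and /ɡ/): in an unstressed syllable, so rule 2 applies → [ə].
/ɡ/ (between /u/ and /k/) fails the environment for rule 1, so it stays [ɡ].
/k/ — between /ɡ/ and /i/, before a front vowel — surfaces as [tʃ] (rule 1).
/i/ — word-final, in an unstressed syllable — surfaces as [ə] (rule 2).

[ˈwifsəɡtʃə]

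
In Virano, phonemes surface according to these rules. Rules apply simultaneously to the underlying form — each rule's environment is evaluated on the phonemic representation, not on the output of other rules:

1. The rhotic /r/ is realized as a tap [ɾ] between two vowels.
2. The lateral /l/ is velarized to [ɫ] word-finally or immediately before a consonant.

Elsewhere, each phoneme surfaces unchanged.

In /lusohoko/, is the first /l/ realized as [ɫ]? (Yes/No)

/l/ (word-initial): rule 2 targets it, but not word-finally or immediately before a consonant → unchanged [l].
The actual realization is [l], not [ɫ].

No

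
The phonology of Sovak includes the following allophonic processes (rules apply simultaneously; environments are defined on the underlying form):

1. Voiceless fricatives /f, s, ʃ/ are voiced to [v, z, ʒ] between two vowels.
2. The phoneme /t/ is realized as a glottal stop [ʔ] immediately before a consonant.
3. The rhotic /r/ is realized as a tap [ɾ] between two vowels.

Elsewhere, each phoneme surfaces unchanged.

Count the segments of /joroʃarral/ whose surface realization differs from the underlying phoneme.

Segments that undergo a rule: /r/ → [ɾ] (rule 3); /ʃ/ → [ʒ] (rule 1).
All other segments surface unchanged.

2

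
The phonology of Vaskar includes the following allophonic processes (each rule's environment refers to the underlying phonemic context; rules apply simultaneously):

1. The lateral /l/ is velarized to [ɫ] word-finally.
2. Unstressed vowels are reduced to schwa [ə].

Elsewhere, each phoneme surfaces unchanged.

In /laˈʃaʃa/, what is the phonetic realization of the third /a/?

/a/ (word-final): in an unstressed syllable, so rule 2 applies → [ə].

[ə]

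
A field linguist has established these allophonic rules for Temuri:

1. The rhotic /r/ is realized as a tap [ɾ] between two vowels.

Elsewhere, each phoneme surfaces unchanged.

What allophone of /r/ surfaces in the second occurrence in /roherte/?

/r/ — between /e/ and /t/; rule 1 does not apply here → [r].

[r]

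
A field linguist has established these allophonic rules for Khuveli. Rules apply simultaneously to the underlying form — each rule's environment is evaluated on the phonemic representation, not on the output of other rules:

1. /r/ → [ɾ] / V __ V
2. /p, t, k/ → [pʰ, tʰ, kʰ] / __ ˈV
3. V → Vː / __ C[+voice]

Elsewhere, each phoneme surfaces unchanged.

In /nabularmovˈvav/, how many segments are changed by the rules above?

Segments that undergo a rule: /a/ → [aː] (rule 3); /u/ → [uː] (rule 3); /a/ → [aː] (rule 3); /o/ → [oː] (rule 3); /a/ → [aː] (rule 3).
All other segments surface unchanged.

5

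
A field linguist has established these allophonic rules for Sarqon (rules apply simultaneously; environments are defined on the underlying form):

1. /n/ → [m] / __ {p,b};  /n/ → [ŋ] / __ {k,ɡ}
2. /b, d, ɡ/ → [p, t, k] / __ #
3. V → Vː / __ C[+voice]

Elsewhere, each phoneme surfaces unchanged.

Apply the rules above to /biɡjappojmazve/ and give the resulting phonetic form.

[biːɡjappoːjmaːzve]

/b/ (word-initial): rule 2 targets it, but not word-finally → unchanged [b].
/i/ (between /b/ and /ɡ/) occurs before a voiced consonant → [iː] by rule 3.
/ɡ/ (between /i/ and /j/) is in the target of rule 2 but the environment (word-finally) is not met → [ɡ].
/j/ (between /ɡ/ and /a/): no rule targets it → [j].
/a/ (between /j/ and /p/): rule 3 targets it, but not before a voiced consonant → unchanged [a].
/p/ — not in any rule's target class → [p].
/p/ stays [p].
Rule 3 applies to /o/ (between /p/ and /j/: before a voiced consonant) → [oː].
/j/ — not in any rule's target class → [j].
/m/ (between /j/ and /a/) is unaffected → [m].
/a/ (between /m/ and /z/) occurs before a voiced consonant → [aː] by rule 3.
/z/ (between /a/ and /v/): no rule targets it → [z].
/v/ (between /z/ and /e/): no rule targets it → [v].
/e/ (word-final): rule 3 targets it, but not before a voiced consonant → unchanged [e].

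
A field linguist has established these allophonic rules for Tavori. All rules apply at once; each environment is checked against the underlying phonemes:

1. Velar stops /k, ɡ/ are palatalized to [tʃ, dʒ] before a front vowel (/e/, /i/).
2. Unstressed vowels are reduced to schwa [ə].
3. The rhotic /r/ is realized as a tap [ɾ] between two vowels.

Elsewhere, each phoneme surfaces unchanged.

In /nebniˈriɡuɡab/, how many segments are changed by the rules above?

5

Segments that undergo a rule: /e/ → [ə] (rule 2); /i/ → [ə] (rule 2); /r/ → [ɾ] (rule 3); /u/ → [ə] (rule 2); /a/ → [ə] (rule 2).
All other segments surface unchanged.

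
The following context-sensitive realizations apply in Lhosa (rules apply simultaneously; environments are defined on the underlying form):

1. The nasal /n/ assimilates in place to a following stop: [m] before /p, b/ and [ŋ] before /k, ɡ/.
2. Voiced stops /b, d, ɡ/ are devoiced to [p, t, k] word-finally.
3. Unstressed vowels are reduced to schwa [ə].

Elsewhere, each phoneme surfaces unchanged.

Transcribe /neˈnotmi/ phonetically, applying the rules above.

[nəˈnotmə]

/n/ (word-initial): rule 1 targets it, but not before a labial or velar stop → unchanged [n].
/e/ — between /n/ and /n/, in an unstressed syllable — surfaces as [ə] (rule 3).
/n/ (between /e/ and /o/) is in the target of rule 1 but the environment (before a labial or velar stop) is not met → [n].
/o/ (between /n/ and /t/): rule 3 targets it, but not in an unstressed syllable → unchanged [o].
/i/ meets the environment for rule 3 (in an unstressed syllable) → [ə].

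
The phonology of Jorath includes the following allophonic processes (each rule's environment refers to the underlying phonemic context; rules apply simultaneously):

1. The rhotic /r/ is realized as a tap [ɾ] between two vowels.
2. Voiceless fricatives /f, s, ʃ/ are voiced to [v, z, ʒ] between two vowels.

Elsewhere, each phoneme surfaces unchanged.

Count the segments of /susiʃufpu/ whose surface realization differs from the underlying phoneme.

2

Segments that undergo a rule: /s/ → [z] (rule 2); /ʃ/ → [ʒ] (rule 2).
All other segments surface unchanged.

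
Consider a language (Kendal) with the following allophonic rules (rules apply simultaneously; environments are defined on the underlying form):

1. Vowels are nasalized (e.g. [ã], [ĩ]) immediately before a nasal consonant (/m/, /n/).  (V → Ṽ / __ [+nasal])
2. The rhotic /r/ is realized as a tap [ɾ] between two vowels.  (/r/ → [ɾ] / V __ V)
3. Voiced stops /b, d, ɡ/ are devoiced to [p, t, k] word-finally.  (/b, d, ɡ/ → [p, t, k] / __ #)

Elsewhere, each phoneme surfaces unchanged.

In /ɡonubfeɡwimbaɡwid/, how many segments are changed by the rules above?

Segments that undergo a rule: /o/ → [õ] (rule 1); /i/ → [ĩ] (rule 1); /d/ → [t] (rule 3).
All other segments surface unchanged.

3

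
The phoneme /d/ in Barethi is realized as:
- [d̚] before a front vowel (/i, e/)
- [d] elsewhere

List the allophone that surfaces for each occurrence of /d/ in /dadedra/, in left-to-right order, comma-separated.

[d], [d̚], [d]

Occurrence 1 (position 1): no conditioning environment matches → elsewhere allophone [d].
Occurrence 2 (position 3): before a front vowel (/i, e/) → [d̚].
Occurrence 3 (position 5): no conditioning environment matches → elsewhere allophone [d].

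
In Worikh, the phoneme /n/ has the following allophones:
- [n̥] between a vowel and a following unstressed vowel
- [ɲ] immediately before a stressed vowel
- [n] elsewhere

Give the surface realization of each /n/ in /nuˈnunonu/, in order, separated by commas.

Occurrence 1 (position 1): no conditioning environment matches → elsewhere allophone [n].
Occurrence 2 (position 3): immediately before a stressed vowel → [ɲ].
Occurrence 3 (position 5): between a vowel and a following unstressed vowel → [n̥].
Occurrence 4 (position 7): between a vowel and a following unstressed vowel → [n̥].

[n], [ɲ], [n̥], [n̥]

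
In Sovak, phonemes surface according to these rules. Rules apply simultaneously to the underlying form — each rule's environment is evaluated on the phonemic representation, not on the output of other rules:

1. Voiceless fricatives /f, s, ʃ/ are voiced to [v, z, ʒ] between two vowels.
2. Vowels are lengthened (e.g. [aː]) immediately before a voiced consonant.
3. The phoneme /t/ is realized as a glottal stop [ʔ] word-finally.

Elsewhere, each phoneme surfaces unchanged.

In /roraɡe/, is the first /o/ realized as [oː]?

Rule 2 applies to /o/ (between /r/ and /r/: before a voiced consonant) → [oː].
The actual realization is [oː], which matches [oː].

Yes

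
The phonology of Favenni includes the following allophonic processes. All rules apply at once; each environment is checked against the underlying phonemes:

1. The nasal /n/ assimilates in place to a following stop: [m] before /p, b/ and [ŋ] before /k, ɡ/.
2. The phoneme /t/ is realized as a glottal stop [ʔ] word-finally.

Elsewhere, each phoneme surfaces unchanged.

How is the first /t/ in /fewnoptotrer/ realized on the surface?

/t/ (between /p/ and /o/) fails the environment for rule 2, so it stays [t].

[t]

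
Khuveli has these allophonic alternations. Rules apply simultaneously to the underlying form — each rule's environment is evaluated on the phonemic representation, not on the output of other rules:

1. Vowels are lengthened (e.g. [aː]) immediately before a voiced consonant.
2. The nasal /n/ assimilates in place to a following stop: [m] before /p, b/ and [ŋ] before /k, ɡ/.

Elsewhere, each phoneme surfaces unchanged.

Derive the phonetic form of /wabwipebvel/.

[waːbwipeːbveːl]

/w/ — not in any rule's target class → [w].
/a/ (between /w/ and /b/): before a voiced consonant, so rule 1 applies → [aː].
/b/ (between /a/ and /w/): no rule targets it → [b].
/w/ stays [w].
/i/ (between /w/ and /p/): rule 1 targets it, but not before a voiced consonant → unchanged [i].
/p/ (between /i/ and /e/) is unaffected → [p].
/e/ (between /p/ and /b/) occurs before a voiced consonant → [eː] by rule 1.
/b/ (between /e/ and /v/): no rule targets it → [b].
/v/ (between /b/ and /e/): no rule targets it → [v].
/e/ meets the environment for rule 1 (before a voiced consonant) → [eː].
/l/ stays [l].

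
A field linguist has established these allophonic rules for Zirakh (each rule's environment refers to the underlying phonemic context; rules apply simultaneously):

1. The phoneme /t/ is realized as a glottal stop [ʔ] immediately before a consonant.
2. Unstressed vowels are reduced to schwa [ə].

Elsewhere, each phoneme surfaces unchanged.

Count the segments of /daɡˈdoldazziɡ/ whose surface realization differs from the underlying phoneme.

3

Segments that undergo a rule: /a/ → [ə] (rule 2); /a/ → [ə] (rule 2); /i/ → [ə] (rule 2).
All other segments surface unchanged.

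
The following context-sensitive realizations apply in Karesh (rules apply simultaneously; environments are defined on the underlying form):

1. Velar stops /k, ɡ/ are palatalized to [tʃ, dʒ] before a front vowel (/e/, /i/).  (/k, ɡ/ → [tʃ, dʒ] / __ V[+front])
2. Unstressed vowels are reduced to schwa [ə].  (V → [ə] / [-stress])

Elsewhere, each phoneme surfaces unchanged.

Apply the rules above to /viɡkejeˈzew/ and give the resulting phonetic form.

/v/ (word-initial): no rule targets it → [v].
/i/ (between /v/ and /ɡ/): in an unstressed syllable, so rule 2 applies → [ə].
/ɡ/ (between /i/ and /k/) fails the environment for rule 1, so it stays [ɡ].
/k/ meets the environment for rule 1 (before a front vowel) → [tʃ].
/e/ — between /k/ and /j/, in an unstressed syllable — surfaces as [ə] (rule 2).
/j/ (between /e/ and /e/) is unaffected → [j].
Rule 2 applies to /e/ (between /j/ and /z/: in an unstressed syllable) → [ə].
/z/ (between /e/ and /e/) is unaffected → [z].
/e/ (between /z/ and /w/) is in the target of rule 2 but the environment (in an unstressed syllable) is not met → [e].
/w/ stays [w].

[vəɡtʃəjəˈzew]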